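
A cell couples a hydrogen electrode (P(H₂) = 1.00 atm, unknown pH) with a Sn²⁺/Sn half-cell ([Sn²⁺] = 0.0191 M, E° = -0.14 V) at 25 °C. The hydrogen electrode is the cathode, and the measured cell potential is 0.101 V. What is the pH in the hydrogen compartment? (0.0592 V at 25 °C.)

pH = 1.52

E°_cell = 0.14 V and n = 2.
log Q = n(E° − E)/0.0592 = 2×(0.14 − 0.101)/0.0592 = 1.318.
With Q = [Sn²⁺]·P(H₂) / [H⁺]^2, solving for [H⁺] gives log[H⁺] = -1.518, so pH = 1.52.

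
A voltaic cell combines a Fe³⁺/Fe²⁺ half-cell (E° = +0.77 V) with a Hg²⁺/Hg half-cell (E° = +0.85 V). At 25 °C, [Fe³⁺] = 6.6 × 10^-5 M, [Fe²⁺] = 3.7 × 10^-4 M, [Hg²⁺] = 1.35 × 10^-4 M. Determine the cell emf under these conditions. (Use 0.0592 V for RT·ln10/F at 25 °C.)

The Hg²⁺/Hg couple has the higher reduction potential and acts as the cathode, so E°_cell = +0.85 − (+0.77) = 0.08 V.
Balancing electrons gives n = 2; the reaction quotient is Q = [Fe³⁺]^2/([Fe²⁺]^2·[Hg²⁺]) = 236.
At 25 °C, E = E° − (0.0592/n) log Q = 0.08 − (0.0592/2)(2.372) = 0.080 − 0.070 = 0.010 V.

0.010 V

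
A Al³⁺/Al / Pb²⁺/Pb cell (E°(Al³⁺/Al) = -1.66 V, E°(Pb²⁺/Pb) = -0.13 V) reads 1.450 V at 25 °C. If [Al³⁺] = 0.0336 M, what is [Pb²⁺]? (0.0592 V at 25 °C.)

From the Nernst equation, log Q = n(E° − E)/0.0592 = 6(1.53 − 1.450)/0.0592 = 8.108, so Q = 1.28 × 10^8.
With Q = [Al³⁺]^2/[Pb²⁺]^3 and the known concentrations, [Pb²⁺]^3 in the denominator gives [Pb²⁺] = 2.1 × 10^-4 M.

2.1 × 10^-4 M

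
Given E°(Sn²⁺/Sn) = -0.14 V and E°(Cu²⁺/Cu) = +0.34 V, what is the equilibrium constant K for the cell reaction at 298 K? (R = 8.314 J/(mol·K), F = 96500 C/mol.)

1.7 × 10^16

E°_cell = +0.34 − (-0.14) = 0.48 V, with n = 2 electrons transferred.
At equilibrium E = 0, so the Nernst equation gives ln K = nFE°/RT = (2)(96500)(0.48)/((8.314)(298)) = 37.39.
K = e^37.39 = 1.7 × 10^16.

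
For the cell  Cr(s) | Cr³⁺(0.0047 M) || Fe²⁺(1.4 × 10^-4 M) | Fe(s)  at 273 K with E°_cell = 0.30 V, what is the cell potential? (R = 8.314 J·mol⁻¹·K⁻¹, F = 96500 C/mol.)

Balancing electrons gives n = 6; the reaction quotient is Q = [Cr³⁺]^2/[Fe²⁺]^3 = 8.05 × 10^6.
E = E° − (RT/nF) ln Q = 0.30 − (8.314×273)/(6×96500) × (15.901) = 0.300 − 0.062 = 0.238 V.

0.238 V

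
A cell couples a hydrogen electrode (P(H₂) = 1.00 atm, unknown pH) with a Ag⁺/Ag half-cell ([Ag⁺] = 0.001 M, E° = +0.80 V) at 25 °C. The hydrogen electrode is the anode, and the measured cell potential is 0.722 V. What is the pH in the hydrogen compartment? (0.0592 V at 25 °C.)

pH = 1.68

E°_cell = 0.80 V and n = 2.
log Q = n(E° − E)/0.0592 = 2×(0.80 − 0.722)/0.0592 = 2.635.
With Q = [H⁺]^2 / ([Ag⁺]^2·P(H₂)), solving for [H⁺] gives log[H⁺] = -1.682, so pH = 1.68.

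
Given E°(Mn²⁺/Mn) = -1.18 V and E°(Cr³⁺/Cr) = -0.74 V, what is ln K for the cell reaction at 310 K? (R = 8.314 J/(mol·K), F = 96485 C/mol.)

ln K = 98.8

E°_cell = -0.74 − (-1.18) = 0.44 V, with n = 6 electrons transferred.
At equilibrium E = 0, so the Nernst equation gives ln K = nFE°/RT = (6)(96485)(0.44)/((8.314)(310)) = 98.83.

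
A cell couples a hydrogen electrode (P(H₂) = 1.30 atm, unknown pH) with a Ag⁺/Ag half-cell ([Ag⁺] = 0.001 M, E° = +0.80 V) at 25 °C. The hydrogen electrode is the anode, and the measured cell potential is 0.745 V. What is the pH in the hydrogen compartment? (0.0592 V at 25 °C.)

pH = 2.01

E°_cell = 0.80 V and n = 2.
log Q = n(E° − E)/0.0592 = 2×(0.80 − 0.745)/0.0592 = 1.858.
With Q = [H⁺]^2 / ([Ag⁺]^2·P(H₂)), solving for [H⁺] gives log[H⁺] = -2.014, so pH = 2.01.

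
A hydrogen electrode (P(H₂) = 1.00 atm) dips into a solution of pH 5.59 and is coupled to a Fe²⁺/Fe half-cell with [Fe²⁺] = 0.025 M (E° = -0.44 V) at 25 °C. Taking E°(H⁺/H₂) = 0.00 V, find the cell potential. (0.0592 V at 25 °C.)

0.16 V

The hydrogen couple is the cathode, so E°_cell = 0.44 V; n = 2.
[H⁺] = 10^(−5.59) = 2.6 × 10^-6 M, and Q = [Fe²⁺]·P(H₂) / [H⁺]^2 = 3.78 × 10^9.
E = E° − (0.0592/2) log Q = 0.44 − (0.0592/2)(9.578) = 0.156 V.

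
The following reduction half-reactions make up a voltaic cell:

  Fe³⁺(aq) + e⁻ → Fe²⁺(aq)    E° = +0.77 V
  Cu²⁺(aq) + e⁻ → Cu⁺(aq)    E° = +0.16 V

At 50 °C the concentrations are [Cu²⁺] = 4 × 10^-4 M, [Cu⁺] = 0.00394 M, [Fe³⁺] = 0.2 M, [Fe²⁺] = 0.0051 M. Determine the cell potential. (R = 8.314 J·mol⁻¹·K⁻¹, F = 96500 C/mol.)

The Fe³⁺/Fe²⁺ couple has the higher reduction potential and acts as the cathode, so E°_cell = +0.77 − (+0.16) = 0.61 V.
Balancing electrons gives n = 1; the reaction quotient is Q = [Cu²⁺]·[Fe²⁺]/([Cu⁺]·[Fe³⁺]) = 0.00259.
E = E° − (RT/nF) ln Q = 0.61 − (8.314×323)/(1×96500) × (-5.957) = 0.610 + 0.166 = 0.776 V.

0.776 V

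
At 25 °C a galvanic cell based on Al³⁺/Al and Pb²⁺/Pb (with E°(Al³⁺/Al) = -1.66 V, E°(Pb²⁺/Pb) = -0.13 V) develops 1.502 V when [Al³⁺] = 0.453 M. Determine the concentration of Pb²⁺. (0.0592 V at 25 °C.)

0.067 M

From the Nernst equation, log Q = n(E° − E)/0.0592 = 6(1.53 − 1.502)/0.0592 = 2.838, so Q = 688.
With Q = [Al³⁺]^2/[Pb²⁺]^3 and the known concentrations, [Pb²⁺]^3 in the denominator gives [Pb²⁺] = 0.067 M.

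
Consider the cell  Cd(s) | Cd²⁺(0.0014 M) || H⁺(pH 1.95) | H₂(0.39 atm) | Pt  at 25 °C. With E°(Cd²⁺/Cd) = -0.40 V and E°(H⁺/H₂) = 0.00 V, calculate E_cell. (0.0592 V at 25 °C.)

0.38 V

The hydrogen couple is the cathode, so E°_cell = 0.40 V; n = 2.
[H⁺] = 10^(−1.95) = 0.011 M, and Q = [Cd²⁺]·P(H₂) / [H⁺]^2 = 4.34.
E = E° − (0.0592/2) log Q = 0.40 − (0.0592/2)(0.637) = 0.381 V.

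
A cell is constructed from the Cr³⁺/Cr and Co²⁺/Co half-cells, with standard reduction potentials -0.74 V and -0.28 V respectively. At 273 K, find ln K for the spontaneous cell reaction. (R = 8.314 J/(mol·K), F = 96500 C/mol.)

ln K = 117.3

E°_cell = -0.28 − (-0.74) = 0.46 V, with n = 6 electrons transferred.
At equilibrium E = 0, so the Nernst equation gives ln K = nFE°/RT = (6)(96500)(0.46)/((8.314)(273)) = 117.34.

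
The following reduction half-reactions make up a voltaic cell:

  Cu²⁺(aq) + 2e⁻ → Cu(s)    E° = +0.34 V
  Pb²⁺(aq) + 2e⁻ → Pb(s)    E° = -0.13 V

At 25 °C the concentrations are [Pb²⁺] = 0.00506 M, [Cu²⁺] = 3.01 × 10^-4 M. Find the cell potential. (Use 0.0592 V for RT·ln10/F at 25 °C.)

The Cu²⁺/Cu couple has the higher reduction potential and acts as the cathode, so E°_cell = +0.34 − (-0.13) = 0.47 V.
Balancing electrons gives n = 2; the reaction quotient is Q = [Pb²⁺]/[Cu²⁺] = 16.8.
At 25 °C, E = E° − (0.0592/n) log Q = 0.47 − (0.0592/2)(1.226) = 0.470 − 0.036 = 0.434 V.

0.434 V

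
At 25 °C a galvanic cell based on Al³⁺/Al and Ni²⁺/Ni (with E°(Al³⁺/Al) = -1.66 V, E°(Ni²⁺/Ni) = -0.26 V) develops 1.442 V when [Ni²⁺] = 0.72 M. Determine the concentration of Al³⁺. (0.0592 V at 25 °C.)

From the Nernst equation, log Q = n(E° − E)/0.0592 = 6(1.40 − 1.442)/0.0592 = -4.257, so Q = 5.54 × 10^-5.
With Q = [Al³⁺]^2/[Ni²⁺]^3 and the known concentrations, [Al³⁺]^2 in the numerator gives [Al³⁺] = 0.0045 M.

0.0045 M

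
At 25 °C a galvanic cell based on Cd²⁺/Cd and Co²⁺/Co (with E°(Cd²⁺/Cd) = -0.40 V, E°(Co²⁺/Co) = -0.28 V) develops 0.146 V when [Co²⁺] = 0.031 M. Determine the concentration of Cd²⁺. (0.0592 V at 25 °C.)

From the Nernst equation, log Q = n(E° − E)/0.0592 = 2(0.12 − 0.146)/0.0592 = -0.878, so Q = 0.132.
With Q = [Cd²⁺]/[Co²⁺] and the known concentrations, [Cd²⁺] in the numerator gives [Cd²⁺] = 0.0041 M.

0.0041 M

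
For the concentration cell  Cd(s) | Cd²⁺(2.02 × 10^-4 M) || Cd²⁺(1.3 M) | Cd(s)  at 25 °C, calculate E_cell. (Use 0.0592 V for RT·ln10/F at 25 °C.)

Both half-cells are Cd²⁺/Cd, so E°_cell = 0. The concentrated side is the cathode; the cell reaction moves Cd²⁺ from high to low concentration with n = 2.
Q = [Cd²⁺]_dilute/[Cd²⁺]_conc = 2.02 × 10^-4/1.3 = 1.55 × 10^-4.
E = 0 − (0.0592/2) log Q = −(0.0592/2)(-3.809) = 0.1127 V.

0.11 V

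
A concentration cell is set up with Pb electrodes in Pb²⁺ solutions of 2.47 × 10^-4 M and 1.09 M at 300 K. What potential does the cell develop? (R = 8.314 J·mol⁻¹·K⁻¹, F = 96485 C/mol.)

Both half-cells are Pb²⁺/Pb, so E°_cell = 0. The concentrated side is the cathode; the cell reaction moves Pb²⁺ from high to low concentration with n = 2.
Q = [Pb²⁺]_dilute/[Pb²⁺]_conc = 2.47 × 10^-4/1.09 = 2.27 × 10^-4.
E = 0 − (RT/nF) ln Q = −((8.314×300)/(2×96485))(-8.392) = 0.1085 V.

0.11 V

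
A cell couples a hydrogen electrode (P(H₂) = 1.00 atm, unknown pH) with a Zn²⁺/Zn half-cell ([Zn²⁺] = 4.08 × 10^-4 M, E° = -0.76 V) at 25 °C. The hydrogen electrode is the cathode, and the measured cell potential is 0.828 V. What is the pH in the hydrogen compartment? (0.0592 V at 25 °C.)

E°_cell = 0.76 V and n = 2.
log Q = n(E° − E)/0.0592 = 2×(0.76 − 0.828)/0.0592 = -2.297.
With Q = [Zn²⁺]·P(H₂) / [H⁺]^2, solving for [H⁺] gives log[H⁺] = -0.546, so pH = 0.55.

pH = 0.55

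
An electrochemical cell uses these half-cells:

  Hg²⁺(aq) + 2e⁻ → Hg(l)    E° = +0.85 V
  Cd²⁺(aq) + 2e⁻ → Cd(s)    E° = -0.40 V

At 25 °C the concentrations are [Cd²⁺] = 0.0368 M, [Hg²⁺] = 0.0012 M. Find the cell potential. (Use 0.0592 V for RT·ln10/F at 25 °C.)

The Hg²⁺/Hg couple has the higher reduction potential and acts as the cathode, so E°_cell = +0.85 − (-0.40) = 1.25 V.
Balancing electrons gives n = 2; the reaction quotient is Q = [Cd²⁺]/[Hg²⁺] = 30.7.
At 25 °C, E = E° − (0.0592/n) log Q = 1.25 − (0.0592/2)(1.487) = 1.250 − 0.044 = 1.206 V.

1.21 V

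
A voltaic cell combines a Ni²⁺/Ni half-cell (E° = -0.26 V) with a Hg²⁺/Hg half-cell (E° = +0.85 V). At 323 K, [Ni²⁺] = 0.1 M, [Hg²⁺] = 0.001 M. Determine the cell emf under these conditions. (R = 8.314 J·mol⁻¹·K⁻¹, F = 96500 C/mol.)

1.05 V

The Hg²⁺/Hg couple has the higher reduction potential and acts as the cathode, so E°_cell = +0.85 − (-0.26) = 1.11 V.
Balancing electrons gives n = 2; the reaction quotient is Q = [Ni²⁺]/[Hg²⁺] = 100.
E = E° − (RT/nF) ln Q = 1.11 − (8.314×323)/(2×96500) × (4.605) = 1.110 − 0.064 = 1.046 V.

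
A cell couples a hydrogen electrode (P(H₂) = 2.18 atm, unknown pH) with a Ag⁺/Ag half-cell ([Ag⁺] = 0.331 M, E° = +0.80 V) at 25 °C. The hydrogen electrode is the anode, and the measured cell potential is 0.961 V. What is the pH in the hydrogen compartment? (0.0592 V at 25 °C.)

E°_cell = 0.80 V and n = 2.
log Q = n(E° − E)/0.0592 = 2×(0.80 − 0.961)/0.0592 = -5.439.
With Q = [H⁺]^2 / ([Ag⁺]^2·P(H₂)), solving for [H⁺] gives log[H⁺] = -3.031, so pH = 3.03.

pH = 3.03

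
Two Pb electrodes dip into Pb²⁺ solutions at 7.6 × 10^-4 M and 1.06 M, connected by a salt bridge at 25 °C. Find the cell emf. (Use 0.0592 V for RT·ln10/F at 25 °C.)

Both half-cells are Pb²⁺/Pb, so E°_cell = 0. The concentrated side is the cathode; the cell reaction moves Pb²⁺ from high to low concentration with n = 2.
Q = [Pb²⁺]_dilute/[Pb²⁺]_conc = 7.6 × 10^-4/1.06 = 7.17 × 10^-4.
E = 0 − (0.0592/2) log Q = −(0.0592/2)(-3.144) = 0.0931 V.

0.093 V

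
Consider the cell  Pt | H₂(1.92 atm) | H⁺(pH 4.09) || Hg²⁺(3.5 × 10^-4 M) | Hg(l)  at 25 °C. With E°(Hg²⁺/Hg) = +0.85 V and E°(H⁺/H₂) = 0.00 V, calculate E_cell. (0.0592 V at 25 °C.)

The Hg²⁺/Hg couple is the cathode, so E°_cell = 0.85 V; n = 2.
[H⁺] = 10^(−4.09) = 8.1 × 10^-5 M, and Q = [H⁺]^2 / ([Hg²⁺]·P(H₂)) = 9.83 × 10^-6.
E = E° − (0.0592/2) log Q = 0.85 − (0.0592/2)(-5.007) = 0.998 V.

1.00 V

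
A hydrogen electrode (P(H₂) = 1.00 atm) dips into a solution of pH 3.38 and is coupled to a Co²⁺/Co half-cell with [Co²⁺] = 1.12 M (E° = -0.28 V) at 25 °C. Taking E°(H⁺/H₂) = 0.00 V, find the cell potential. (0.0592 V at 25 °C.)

The hydrogen couple is the cathode, so E°_cell = 0.28 V; n = 2.
[H⁺] = 10^(−3.38) = 4.2 × 10^-4 M, and Q = [Co²⁺]·P(H₂) / [H⁺]^2 = 6.44 × 10^6.
E = E° − (0.0592/2) log Q = 0.28 − (0.0592/2)(6.809) = 0.078 V.

0.078 V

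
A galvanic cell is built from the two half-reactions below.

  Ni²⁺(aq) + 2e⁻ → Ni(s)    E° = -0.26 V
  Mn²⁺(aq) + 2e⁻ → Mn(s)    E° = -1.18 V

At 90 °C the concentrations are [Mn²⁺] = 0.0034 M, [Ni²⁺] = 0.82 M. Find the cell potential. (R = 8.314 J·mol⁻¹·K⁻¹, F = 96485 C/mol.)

1.01 V

The Ni²⁺/Ni couple has the higher reduction potential and acts as the cathode, so E°_cell = -0.26 − (-1.18) = 0.92 V.
Balancing electrons gives n = 2; the reaction quotient is Q = [Mn²⁺]/[Ni²⁺] = 0.00415.
E = E° − (RT/nF) ln Q = 0.92 − (8.314×363)/(2×96485) × (-5.486) = 0.920 + 0.086 = 1.006 V.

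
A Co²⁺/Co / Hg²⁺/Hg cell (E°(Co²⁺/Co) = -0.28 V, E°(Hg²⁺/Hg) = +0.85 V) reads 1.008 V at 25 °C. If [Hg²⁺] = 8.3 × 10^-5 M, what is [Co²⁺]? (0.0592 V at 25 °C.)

From the Nernst equation, log Q = n(E° − E)/0.0592 = 2(1.13 − 1.008)/0.0592 = 4.122, so Q = 1.32 × 10^4.
With Q = [Co²⁺]/[Hg²⁺] and the known concentrations, [Co²⁺] in the numerator gives [Co²⁺] = 1.1 M.

1.1 M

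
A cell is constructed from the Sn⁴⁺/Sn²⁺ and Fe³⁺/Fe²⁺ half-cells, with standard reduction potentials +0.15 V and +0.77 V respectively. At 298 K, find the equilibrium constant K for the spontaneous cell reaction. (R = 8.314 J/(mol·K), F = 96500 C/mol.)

E°_cell = +0.77 − (+0.15) = 0.62 V, with n = 2 electrons transferred.
At equilibrium E = 0, so the Nernst equation gives ln K = nFE°/RT = (2)(96500)(0.62)/((8.314)(298)) = 48.30.
K = e^48.30 = 9.4 × 10^20.

9.4 × 10^20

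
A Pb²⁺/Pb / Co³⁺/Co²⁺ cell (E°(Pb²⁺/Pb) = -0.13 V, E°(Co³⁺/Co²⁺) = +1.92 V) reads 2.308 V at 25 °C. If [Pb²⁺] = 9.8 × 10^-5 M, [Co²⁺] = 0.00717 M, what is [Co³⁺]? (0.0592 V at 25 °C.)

From the Nernst equation, log Q = n(E° − E)/0.0592 = 2(2.05 − 2.308)/0.0592 = -8.716, so Q = 1.92 × 10^-9.
With Q = [Pb²⁺]·[Co²⁺]^2/[Co³⁺]^2 and the known concentrations, [Co³⁺]^2 in the denominator gives [Co³⁺] = 1.6 M.

1.6 M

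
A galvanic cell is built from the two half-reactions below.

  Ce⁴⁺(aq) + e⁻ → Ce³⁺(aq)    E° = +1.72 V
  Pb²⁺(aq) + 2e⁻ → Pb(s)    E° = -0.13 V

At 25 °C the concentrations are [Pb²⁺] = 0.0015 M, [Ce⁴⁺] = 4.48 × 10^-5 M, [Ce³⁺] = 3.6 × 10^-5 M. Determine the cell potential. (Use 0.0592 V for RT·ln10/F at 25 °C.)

1.94 V

The Ce⁴⁺/Ce³⁺ couple has the higher reduction potential and acts as the cathode, so E°_cell = +1.72 − (-0.13) = 1.85 V.
Balancing electrons gives n = 2; the reaction quotient is Q = [Pb²⁺]·[Ce³⁺]^2/[Ce⁴⁺]^2 = 9.69 × 10^-4.
At 25 °C, E = E° − (0.0592/n) log Q = 1.85 − (0.0592/2)(-3.014) = 1.850 + 0.089 = 1.939 V.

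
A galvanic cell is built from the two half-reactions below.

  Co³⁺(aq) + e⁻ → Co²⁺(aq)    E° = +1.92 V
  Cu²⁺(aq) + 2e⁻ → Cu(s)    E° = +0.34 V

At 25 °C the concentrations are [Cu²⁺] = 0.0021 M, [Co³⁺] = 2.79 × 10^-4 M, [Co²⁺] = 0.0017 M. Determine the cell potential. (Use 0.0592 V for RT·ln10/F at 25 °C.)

1.61 V

The Co³⁺/Co²⁺ couple has the higher reduction potential and acts as the cathode, so E°_cell = +1.92 − (+0.34) = 1.58 V.
Balancing electrons gives n = 2; the reaction quotient is Q = [Cu²⁺]·[Co²⁺]^2/[Co³⁺]^2 = 0.0780.
At 25 °C, E = E° − (0.0592/n) log Q = 1.58 − (0.0592/2)(-1.108) = 1.580 + 0.033 = 1.613 V.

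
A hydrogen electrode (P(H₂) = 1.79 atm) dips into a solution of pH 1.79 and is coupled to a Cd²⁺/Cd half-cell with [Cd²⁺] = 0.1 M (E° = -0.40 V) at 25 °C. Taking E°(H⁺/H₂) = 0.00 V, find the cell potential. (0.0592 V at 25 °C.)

The hydrogen couple is the cathode, so E°_cell = 0.40 V; n = 2.
[H⁺] = 10^(−1.79) = 0.016 M, and Q = [Cd²⁺]·P(H₂) / [H⁺]^2 = 681.
E = E° − (0.0592/2) log Q = 0.40 − (0.0592/2)(2.833) = 0.316 V.

0.32 V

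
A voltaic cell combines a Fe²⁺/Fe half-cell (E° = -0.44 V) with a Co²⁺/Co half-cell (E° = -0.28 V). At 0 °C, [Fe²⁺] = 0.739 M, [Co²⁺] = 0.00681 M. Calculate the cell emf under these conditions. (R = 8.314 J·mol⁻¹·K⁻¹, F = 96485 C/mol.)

The Co²⁺/Co couple has the higher reduction potential and acts as the cathode, so E°_cell = -0.28 − (-0.44) = 0.16 V.
Balancing electrons gives n = 2; the reaction quotient is Q = [Fe²⁺]/[Co²⁺] = 109.
E = E° − (RT/nF) ln Q = 0.16 − (8.314×273)/(2×96485) × (4.687) = 0.160 − 0.055 = 0.105 V.

0.105 V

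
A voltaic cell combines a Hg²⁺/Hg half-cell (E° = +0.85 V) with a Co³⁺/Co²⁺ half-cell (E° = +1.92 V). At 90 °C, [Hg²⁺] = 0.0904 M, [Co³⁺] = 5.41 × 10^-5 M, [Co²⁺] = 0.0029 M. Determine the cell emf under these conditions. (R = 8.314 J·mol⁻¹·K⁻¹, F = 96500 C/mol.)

The Co³⁺/Co²⁺ couple has the higher reduction potential and acts as the cathode, so E°_cell = +1.92 − (+0.85) = 1.07 V.
Balancing electrons gives n = 2; the reaction quotient is Q = [Hg²⁺]·[Co²⁺]^2/[Co³⁺]^2 = 260.
E = E° − (RT/nF) ln Q = 1.07 − (8.314×363)/(2×96500) × (5.560) = 1.070 − 0.087 = 0.983 V.

0.983 V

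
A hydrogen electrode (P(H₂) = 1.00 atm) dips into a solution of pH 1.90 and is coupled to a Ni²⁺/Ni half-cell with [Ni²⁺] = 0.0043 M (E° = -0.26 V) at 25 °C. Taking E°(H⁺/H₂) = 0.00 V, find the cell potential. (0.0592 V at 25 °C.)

The hydrogen couple is the cathode, so E°_cell = 0.26 V; n = 2.
[H⁺] = 10^(−1.90) = 0.013 M, and Q = [Ni²⁺]·P(H₂) / [H⁺]^2 = 27.1.
E = E° − (0.0592/2) log Q = 0.26 − (0.0592/2)(1.433) = 0.218 V.

0.22 V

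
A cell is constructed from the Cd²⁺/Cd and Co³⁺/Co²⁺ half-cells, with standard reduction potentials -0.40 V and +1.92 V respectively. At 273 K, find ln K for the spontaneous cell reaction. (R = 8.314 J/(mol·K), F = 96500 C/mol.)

E°_cell = +1.92 − (-0.40) = 2.32 V, with n = 2 electrons transferred.
At equilibrium E = 0, so the Nernst equation gives ln K = nFE°/RT = (2)(96500)(2.32)/((8.314)(273)) = 197.28.

ln K = 197.3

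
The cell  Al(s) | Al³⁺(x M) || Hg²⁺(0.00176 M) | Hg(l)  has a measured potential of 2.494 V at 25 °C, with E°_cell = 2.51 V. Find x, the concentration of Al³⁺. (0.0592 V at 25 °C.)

4.8 × 10^-4 M

From the Nernst equation, log Q = n(E° − E)/0.0592 = 6(2.51 − 2.494)/0.0592 = 1.622, so Q = 41.8.
With Q = [Al³⁺]^2/[Hg²⁺]^3 and the known concentrations, [Al³⁺]^2 in the numerator gives [Al³⁺] = 4.8 × 10^-4 M.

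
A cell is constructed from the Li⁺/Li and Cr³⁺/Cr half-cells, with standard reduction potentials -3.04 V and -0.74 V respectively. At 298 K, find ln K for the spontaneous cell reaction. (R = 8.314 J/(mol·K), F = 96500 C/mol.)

ln K = 268.8

E°_cell = -0.74 − (-3.04) = 2.30 V, with n = 3 electrons transferred.
At equilibrium E = 0, so the Nernst equation gives ln K = nFE°/RT = (3)(96500)(2.30)/((8.314)(298)) = 268.75.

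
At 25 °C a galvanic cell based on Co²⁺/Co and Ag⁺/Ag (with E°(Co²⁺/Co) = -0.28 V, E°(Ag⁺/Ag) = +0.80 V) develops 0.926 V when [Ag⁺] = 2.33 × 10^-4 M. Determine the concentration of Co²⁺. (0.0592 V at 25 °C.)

From the Nernst equation, log Q = n(E° − E)/0.0592 = 2(1.08 − 0.926)/0.0592 = 5.203, so Q = 1.59 × 10^5.
With Q = [Co²⁺]/[Ag⁺]^2 and the known concentrations, [Co²⁺] in the numerator gives [Co²⁺] = 0.0087 M.

0.0087 M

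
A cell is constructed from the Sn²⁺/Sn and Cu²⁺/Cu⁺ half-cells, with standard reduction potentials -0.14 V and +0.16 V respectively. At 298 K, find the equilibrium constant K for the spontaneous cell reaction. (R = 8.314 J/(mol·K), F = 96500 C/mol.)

1.4 × 10^10

E°_cell = +0.16 − (-0.14) = 0.30 V, with n = 2 electrons transferred.
At equilibrium E = 0, so the Nernst equation gives ln K = nFE°/RT = (2)(96500)(0.30)/((8.314)(298)) = 23.37.
K = e^23.37 = 1.4 × 10^10.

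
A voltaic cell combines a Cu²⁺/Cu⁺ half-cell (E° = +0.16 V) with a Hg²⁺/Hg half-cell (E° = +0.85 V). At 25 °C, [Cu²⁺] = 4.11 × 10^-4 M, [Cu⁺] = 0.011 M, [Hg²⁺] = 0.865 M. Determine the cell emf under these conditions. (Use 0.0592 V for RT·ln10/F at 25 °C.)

The Hg²⁺/Hg couple has the higher reduction potential and acts as the cathode, so E°_cell = +0.85 − (+0.16) = 0.69 V.
Balancing electrons gives n = 2; the reaction quotient is Q = [Cu²⁺]^2/([Cu⁺]^2·[Hg²⁺]) = 0.00161.
At 25 °C, E = E° − (0.0592/n) log Q = 0.69 − (0.0592/2)(-2.792) = 0.690 + 0.083 = 0.773 V.

0.773 V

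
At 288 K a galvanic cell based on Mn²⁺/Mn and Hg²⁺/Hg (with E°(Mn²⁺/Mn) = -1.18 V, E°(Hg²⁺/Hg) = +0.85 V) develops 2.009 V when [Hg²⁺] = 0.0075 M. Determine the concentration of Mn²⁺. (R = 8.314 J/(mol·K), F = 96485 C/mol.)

0.041 M

From the Nernst equation, ln Q = nF(E° − E)/RT = 2×96485×(2.03 − 2.009)/(8.314×288) = 1.692, so Q = 5.43.
With Q = [Mn²⁺]/[Hg²⁺] and the known concentrations, [Mn²⁺] in the numerator gives [Mn²⁺] = 0.041 M.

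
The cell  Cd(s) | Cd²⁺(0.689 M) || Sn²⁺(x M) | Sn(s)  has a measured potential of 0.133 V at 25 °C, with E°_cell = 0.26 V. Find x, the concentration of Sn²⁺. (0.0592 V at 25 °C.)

From the Nernst equation, log Q = n(E° − E)/0.0592 = 2(0.26 − 0.133)/0.0592 = 4.291, so Q = 1.95 × 10^4.
With Q = [Cd²⁺]/[Sn²⁺] and the known concentrations, [Sn²⁺] in the denominator gives [Sn²⁺] = 3.5 × 10^-5 M.

3.5 × 10^-5 M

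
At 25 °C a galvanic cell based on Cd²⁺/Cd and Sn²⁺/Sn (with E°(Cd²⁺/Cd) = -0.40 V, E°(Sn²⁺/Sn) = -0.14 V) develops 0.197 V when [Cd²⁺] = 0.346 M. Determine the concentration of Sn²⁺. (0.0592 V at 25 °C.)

From the Nernst equation, log Q = n(E° − E)/0.0592 = 2(0.26 − 0.197)/0.0592 = 2.128, so Q = 134.
With Q = [Cd²⁺]/[Sn²⁺] and the known concentrations, [Sn²⁺] in the denominator gives [Sn²⁺] = 0.0026 M.

0.0026 M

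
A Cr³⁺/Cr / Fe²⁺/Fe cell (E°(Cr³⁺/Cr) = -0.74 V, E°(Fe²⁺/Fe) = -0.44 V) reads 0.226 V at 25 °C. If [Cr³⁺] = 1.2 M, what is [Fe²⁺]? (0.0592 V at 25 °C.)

From the Nernst equation, log Q = n(E° − E)/0.0592 = 6(0.30 − 0.226)/0.0592 = 7.500, so Q = 3.16 × 10^7.
With Q = [Cr³⁺]^2/[Fe²⁺]^3 and the known concentrations, [Fe²⁺]^3 in the denominator gives [Fe²⁺] = 0.0036 M.

0.0036 M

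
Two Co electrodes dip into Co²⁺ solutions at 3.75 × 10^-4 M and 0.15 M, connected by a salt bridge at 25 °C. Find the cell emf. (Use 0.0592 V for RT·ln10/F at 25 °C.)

Both half-cells are Co²⁺/Co, so E°_cell = 0. The concentrated side is the cathode; the cell reaction moves Co²⁺ from high to low concentration with n = 2.
Q = [Co²⁺]_dilute/[Co²⁺]_conc = 3.75 × 10^-4/0.15 = 0.00250.
E = 0 − (0.0592/2) log Q = −(0.0592/2)(-2.602) = 0.0770 V.

0.077 V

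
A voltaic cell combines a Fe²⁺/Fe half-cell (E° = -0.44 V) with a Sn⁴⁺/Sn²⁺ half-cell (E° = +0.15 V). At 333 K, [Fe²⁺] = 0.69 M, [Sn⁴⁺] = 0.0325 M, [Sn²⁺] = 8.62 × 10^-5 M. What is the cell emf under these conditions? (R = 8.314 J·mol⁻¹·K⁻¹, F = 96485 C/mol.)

The Sn⁴⁺/Sn²⁺ couple has the higher reduction potential and acts as the cathode, so E°_cell = +0.15 − (-0.44) = 0.59 V.
Balancing electrons gives n = 2; the reaction quotient is Q = [Fe²⁺]·[Sn²⁺]/[Sn⁴⁺] = 0.00183.
E = E° − (RT/nF) ln Q = 0.59 − (8.314×333)/(2×96485) × (-6.303) = 0.590 + 0.090 = 0.680 V.

0.680 V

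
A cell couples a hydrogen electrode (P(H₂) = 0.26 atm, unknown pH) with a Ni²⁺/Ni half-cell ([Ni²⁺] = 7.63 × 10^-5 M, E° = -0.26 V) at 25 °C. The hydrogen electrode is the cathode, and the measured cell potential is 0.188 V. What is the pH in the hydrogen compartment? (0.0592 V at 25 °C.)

E°_cell = 0.26 V and n = 2.
log Q = n(E° − E)/0.0592 = 2×(0.26 − 0.188)/0.0592 = 2.432.
With Q = [Ni²⁺]·P(H₂) / [H⁺]^2, solving for [H⁺] gives log[H⁺] = -3.567, so pH = 3.57.

pH = 3.57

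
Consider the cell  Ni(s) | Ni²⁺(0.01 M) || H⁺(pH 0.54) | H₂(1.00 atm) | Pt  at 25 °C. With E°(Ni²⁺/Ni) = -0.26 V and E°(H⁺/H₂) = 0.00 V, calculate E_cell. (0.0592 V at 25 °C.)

The hydrogen couple is the cathode, so E°_cell = 0.26 V; n = 2.
[H⁺] = 10^(−0.54) = 0.29 M, and Q = [Ni²⁺]·P(H₂) / [H⁺]^2 = 0.120.
E = E° − (0.0592/2) log Q = 0.26 − (0.0592/2)(-0.920) = 0.287 V.

0.29 V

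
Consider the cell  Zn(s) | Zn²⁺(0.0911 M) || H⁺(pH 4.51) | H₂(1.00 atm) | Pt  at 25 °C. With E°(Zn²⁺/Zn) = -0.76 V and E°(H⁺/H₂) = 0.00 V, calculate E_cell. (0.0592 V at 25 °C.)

The hydrogen couple is the cathode, so E°_cell = 0.76 V; n = 2.
[H⁺] = 10^(−4.51) = 3.1 × 10^-5 M, and Q = [Zn²⁺]·P(H₂) / [H⁺]^2 = 9.54 × 10^7.
E = E° − (0.0592/2) log Q = 0.76 − (0.0592/2)(7.980) = 0.524 V.

0.52 V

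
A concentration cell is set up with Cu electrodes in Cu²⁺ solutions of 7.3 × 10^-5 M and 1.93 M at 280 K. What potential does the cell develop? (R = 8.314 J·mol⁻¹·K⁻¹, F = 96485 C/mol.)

0.12 V

Both half-cells are Cu²⁺/Cu, so E°_cell = 0. The concentrated side is the cathode; the cell reaction moves Cu²⁺ from high to low concentration with n = 2.
Q = [Cu²⁺]_dilute/[Cu²⁺]_conc = 7.3 × 10^-5/1.93 = 3.78 × 10^-5.
E = 0 − (RT/nF) ln Q = −((8.314×280)/(2×96485))(-10.183) = 0.1228 V.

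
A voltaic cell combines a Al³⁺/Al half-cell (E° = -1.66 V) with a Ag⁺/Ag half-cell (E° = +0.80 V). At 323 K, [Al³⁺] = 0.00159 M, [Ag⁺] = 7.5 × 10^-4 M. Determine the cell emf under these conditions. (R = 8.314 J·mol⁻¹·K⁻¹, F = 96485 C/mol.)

The Ag⁺/Ag couple has the higher reduction potential and acts as the cathode, so E°_cell = +0.80 − (-1.66) = 2.46 V.
Balancing electrons gives n = 3; the reaction quotient is Q = [Al³⁺]/[Ag⁺]^3 = 3.77 × 10^6.
E = E° − (RT/nF) ln Q = 2.46 − (8.314×323)/(3×96485) × (15.142) = 2.460 − 0.140 = 2.320 V.

2.32 V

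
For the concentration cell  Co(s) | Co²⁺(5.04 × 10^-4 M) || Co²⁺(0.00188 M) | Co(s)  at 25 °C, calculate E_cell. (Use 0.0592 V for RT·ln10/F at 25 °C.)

0.017 V

Both half-cells are Co²⁺/Co, so E°_cell = 0. The concentrated side is the cathode; the cell reaction moves Co²⁺ from high to low concentration with n = 2.
Q = [Co²⁺]_dilute/[Co²⁺]_conc = 5.04 × 10^-4/0.00188 = 0.268.
E = 0 − (0.0592/2) log Q = −(0.0592/2)(-0.572) = 0.0169 V.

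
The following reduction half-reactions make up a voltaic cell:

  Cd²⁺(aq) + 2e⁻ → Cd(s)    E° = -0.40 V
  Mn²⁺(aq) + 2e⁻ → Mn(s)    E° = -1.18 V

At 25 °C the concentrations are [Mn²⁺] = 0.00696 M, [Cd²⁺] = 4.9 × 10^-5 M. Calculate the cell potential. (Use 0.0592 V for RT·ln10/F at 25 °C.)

0.716 V

The Cd²⁺/Cd couple has the higher reduction potential and acts as the cathode, so E°_cell = -0.40 − (-1.18) = 0.78 V.
Balancing electrons gives n = 2; the reaction quotient is Q = [Mn²⁺]/[Cd²⁺] = 142.
At 25 °C, E = E° − (0.0592/n) log Q = 0.78 − (0.0592/2)(2.152) = 0.780 − 0.064 = 0.716 V.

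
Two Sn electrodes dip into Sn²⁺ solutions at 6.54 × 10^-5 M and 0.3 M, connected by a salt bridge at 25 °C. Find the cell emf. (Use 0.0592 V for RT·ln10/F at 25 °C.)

0.11 V

Both half-cells are Sn²⁺/Sn, so E°_cell = 0. The concentrated side is the cathode; the cell reaction moves Sn²⁺ from high to low concentration with n = 2.
Q = [Sn²⁺]_dilute/[Sn²⁺]_conc = 6.54 × 10^-5/0.3 = 2.18 × 10^-4.
E = 0 − (0.0592/2) log Q = −(0.0592/2)(-3.662) = 0.1084 V.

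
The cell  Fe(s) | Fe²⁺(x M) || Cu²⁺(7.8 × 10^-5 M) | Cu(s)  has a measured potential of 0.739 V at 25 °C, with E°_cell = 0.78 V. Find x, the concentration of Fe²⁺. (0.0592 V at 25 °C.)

From the Nernst equation, log Q = n(E° − E)/0.0592 = 2(0.78 − 0.739)/0.0592 = 1.385, so Q = 24.3.
With Q = [Fe²⁺]/[Cu²⁺] and the known concentrations, [Fe²⁺] in the numerator gives [Fe²⁺] = 0.0019 M.

0.0019 M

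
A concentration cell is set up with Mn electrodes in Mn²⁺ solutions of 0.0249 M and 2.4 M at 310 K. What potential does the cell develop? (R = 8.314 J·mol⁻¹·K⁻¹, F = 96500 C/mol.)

Both half-cells are Mn²⁺/Mn, so E°_cell = 0. The concentrated side is the cathode; the cell reaction moves Mn²⁺ from high to low concentration with n = 2.
Q = [Mn²⁺]_dilute/[Mn²⁺]_conc = 0.0249/2.4 = 0.0104.
E = 0 − (RT/nF) ln Q = −((8.314×310)/(2×96500))(-4.568) = 0.0610 V.

0.061 V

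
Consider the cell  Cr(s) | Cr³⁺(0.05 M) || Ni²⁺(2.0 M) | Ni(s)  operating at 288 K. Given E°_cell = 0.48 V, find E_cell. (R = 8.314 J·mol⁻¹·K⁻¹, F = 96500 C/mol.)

0.513 V

Balancing electrons gives n = 6; the reaction quotient is Q = [Cr³⁺]^2/[Ni²⁺]^3 = 3.13 × 10^-4.
E = E° − (RT/nF) ln Q = 0.48 − (8.314×288)/(6×96500) × (-8.071) = 0.480 + 0.033 = 0.513 V.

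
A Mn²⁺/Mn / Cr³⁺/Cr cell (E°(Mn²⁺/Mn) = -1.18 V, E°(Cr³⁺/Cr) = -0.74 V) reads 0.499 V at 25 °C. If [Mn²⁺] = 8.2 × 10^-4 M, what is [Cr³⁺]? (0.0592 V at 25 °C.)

From the Nernst equation, log Q = n(E° − E)/0.0592 = 6(0.44 − 0.499)/0.0592 = -5.980, so Q = 1.05 × 10^-6.
With Q = [Mn²⁺]^3/[Cr³⁺]^2 and the known concentrations, [Cr³⁺]^2 in the denominator gives [Cr³⁺] = 0.023 M.

0.023 M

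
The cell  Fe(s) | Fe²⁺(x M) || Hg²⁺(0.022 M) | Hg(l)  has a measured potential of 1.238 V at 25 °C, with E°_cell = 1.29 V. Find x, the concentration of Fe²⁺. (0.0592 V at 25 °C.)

From the Nernst equation, log Q = n(E° − E)/0.0592 = 2(1.29 − 1.238)/0.0592 = 1.757, so Q = 57.1.
With Q = [Fe²⁺]/[Hg²⁺] and the known concentrations, [Fe²⁺] in the numerator gives [Fe²⁺] = 1.3 M.

1.3 M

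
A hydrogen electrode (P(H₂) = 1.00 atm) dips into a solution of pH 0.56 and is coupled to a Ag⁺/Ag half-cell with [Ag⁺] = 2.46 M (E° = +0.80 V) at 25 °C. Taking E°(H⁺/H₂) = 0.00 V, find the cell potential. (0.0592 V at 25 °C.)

The Ag⁺/Ag couple is the cathode, so E°_cell = 0.80 V; n = 2.
[H⁺] = 10^(−0.56) = 0.28 M, and Q = [H⁺]^2 / ([Ag⁺]^2·P(H₂)) = 0.0125.
E = E° − (0.0592/2) log Q = 0.80 − (0.0592/2)(-1.902) = 0.856 V.

0.86 V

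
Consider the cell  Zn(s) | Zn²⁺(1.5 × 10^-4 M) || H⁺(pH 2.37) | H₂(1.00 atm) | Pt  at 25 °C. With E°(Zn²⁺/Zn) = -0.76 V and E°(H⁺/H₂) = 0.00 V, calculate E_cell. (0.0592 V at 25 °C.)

0.73 V

The hydrogen couple is the cathode, so E°_cell = 0.76 V; n = 2.
[H⁺] = 10^(−2.37) = 0.0043 M, and Q = [Zn²⁺]·P(H₂) / [H⁺]^2 = 8.24.
E = E° − (0.0592/2) log Q = 0.76 − (0.0592/2)(0.916) = 0.733 V.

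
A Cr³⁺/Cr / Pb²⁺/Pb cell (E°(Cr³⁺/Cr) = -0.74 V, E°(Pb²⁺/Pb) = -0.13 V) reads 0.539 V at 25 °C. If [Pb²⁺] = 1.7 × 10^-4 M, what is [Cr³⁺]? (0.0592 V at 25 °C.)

From the Nernst equation, log Q = n(E° − E)/0.0592 = 6(0.61 − 0.539)/0.0592 = 7.196, so Q = 1.57 × 10^7.
With Q = [Cr³⁺]^2/[Pb²⁺]^3 and the known concentrations, [Cr³⁺]^2 in the numerator gives [Cr³⁺] = 0.0088 M.

0.0088 M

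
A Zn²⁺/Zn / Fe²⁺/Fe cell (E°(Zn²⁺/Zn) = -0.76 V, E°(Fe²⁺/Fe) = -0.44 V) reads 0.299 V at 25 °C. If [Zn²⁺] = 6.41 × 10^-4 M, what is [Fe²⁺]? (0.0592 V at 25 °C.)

1.3 × 10^-4 M

From the Nernst equation, log Q = n(E° − E)/0.0592 = 2(0.32 − 0.299)/0.0592 = 0.709, so Q = 5.12.
With Q = [Zn²⁺]/[Fe²⁺] and the known concentrations, [Fe²⁺] in the denominator gives [Fe²⁺] = 1.3 × 10^-4 M.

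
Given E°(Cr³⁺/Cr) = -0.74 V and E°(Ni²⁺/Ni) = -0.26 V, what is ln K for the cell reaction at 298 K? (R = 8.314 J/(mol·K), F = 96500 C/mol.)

E°_cell = -0.26 − (-0.74) = 0.48 V, with n = 6 electrons transferred.
At equilibrium E = 0, so the Nernst equation gives ln K = nFE°/RT = (6)(96500)(0.48)/((8.314)(298)) = 112.17.

ln K = 112.2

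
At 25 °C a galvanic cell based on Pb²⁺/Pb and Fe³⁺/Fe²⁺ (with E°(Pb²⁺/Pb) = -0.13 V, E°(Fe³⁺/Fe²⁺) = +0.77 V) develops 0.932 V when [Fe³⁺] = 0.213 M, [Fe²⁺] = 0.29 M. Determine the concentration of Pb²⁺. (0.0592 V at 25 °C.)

From the Nernst equation, log Q = n(E° − E)/0.0592 = 2(0.90 − 0.932)/0.0592 = -1.081, so Q = 0.0830.
With Q = [Pb²⁺]·[Fe²⁺]^2/[Fe³⁺]^2 and the known concentrations, [Pb²⁺] in the numerator gives [Pb²⁺] = 0.045 M.

0.045 M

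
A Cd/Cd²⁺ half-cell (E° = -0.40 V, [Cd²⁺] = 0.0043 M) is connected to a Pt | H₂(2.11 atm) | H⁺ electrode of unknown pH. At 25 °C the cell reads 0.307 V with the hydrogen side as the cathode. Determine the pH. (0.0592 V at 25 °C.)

E°_cell = 0.40 V and n = 2.
log Q = n(E° − E)/0.0592 = 2×(0.40 − 0.307)/0.0592 = 3.142.
With Q = [Cd²⁺]·P(H₂) / [H⁺]^2, solving for [H⁺] gives log[H⁺] = -2.592, so pH = 2.59.

pH = 2.59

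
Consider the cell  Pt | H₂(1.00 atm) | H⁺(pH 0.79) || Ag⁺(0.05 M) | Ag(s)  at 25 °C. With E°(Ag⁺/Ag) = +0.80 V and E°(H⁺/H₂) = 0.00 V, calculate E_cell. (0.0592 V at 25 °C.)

0.77 V

The Ag⁺/Ag couple is the cathode, so E°_cell = 0.80 V; n = 2.
[H⁺] = 10^(−0.79) = 0.16 M, and Q = [H⁺]^2 / ([Ag⁺]^2·P(H₂)) = 10.5.
E = E° − (0.0592/2) log Q = 0.80 − (0.0592/2)(1.022) = 0.770 V.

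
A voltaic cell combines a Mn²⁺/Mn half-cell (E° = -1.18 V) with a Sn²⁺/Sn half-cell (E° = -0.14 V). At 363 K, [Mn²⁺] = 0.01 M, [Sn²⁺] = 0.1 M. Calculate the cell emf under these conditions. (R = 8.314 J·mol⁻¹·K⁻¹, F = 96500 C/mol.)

1.08 V

The Sn²⁺/Sn couple has the higher reduction potential and acts as the cathode, so E°_cell = -0.14 − (-1.18) = 1.04 V.
Balancing electrons gives n = 2; the reaction quotient is Q = [Mn²⁺]/[Sn²⁺] = 0.100.
E = E° − (RT/nF) ln Q = 1.04 − (8.314×363)/(2×96500) × (-2.303) = 1.040 + 0.036 = 1.076 V.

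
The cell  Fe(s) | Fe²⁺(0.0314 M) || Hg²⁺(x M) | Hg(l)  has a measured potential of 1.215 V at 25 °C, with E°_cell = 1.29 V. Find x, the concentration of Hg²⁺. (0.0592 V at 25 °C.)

9.2 × 10^-5 M

From the Nernst equation, log Q = n(E° − E)/0.0592 = 2(1.29 − 1.215)/0.0592 = 2.534, so Q = 342.
With Q = [Fe²⁺]/[Hg²⁺] and the known concentrations, [Hg²⁺] in the denominator gives [Hg²⁺] = 9.2 × 10^-5 M.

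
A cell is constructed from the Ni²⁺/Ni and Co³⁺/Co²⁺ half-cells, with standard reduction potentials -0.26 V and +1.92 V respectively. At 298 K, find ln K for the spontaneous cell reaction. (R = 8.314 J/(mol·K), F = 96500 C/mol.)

E°_cell = +1.92 − (-0.26) = 2.18 V, with n = 2 electrons transferred.
At equilibrium E = 0, so the Nernst equation gives ln K = nFE°/RT = (2)(96500)(2.18)/((8.314)(298)) = 169.82.

ln K = 169.8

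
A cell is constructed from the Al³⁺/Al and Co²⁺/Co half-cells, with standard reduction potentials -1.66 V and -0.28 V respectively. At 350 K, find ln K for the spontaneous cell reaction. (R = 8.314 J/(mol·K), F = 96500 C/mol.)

E°_cell = -0.28 − (-1.66) = 1.38 V, with n = 6 electrons transferred.
At equilibrium E = 0, so the Nernst equation gives ln K = nFE°/RT = (6)(96500)(1.38)/((8.314)(350)) = 274.59.

ln K = 274.6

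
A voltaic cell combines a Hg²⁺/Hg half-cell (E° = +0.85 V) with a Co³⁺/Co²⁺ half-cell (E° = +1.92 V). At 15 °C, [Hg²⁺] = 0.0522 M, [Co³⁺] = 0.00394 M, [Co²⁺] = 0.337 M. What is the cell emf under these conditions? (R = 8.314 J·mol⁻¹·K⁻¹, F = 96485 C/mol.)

0.996 V

The Co³⁺/Co²⁺ couple has the higher reduction potential and acts as the cathode, so E°_cell = +1.92 − (+0.85) = 1.07 V.
Balancing electrons gives n = 2; the reaction quotient is Q = [Hg²⁺]·[Co²⁺]^2/[Co³⁺]^2 = 382.
E = E° − (RT/nF) ln Q = 1.07 − (8.314×288)/(2×96485) × (5.945) = 1.070 − 0.074 = 0.996 V.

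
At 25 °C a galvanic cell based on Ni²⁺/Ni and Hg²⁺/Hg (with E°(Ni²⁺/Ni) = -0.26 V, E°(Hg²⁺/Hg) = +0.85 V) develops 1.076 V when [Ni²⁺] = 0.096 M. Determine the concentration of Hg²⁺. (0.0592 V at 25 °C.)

0.0068 M

From the Nernst equation, log Q = n(E° − E)/0.0592 = 2(1.11 − 1.076)/0.0592 = 1.149, so Q = 14.1.
With Q = [Ni²⁺]/[Hg²⁺] and the known concentrations, [Hg²⁺] in the denominator gives [Hg²⁺] = 0.0068 M.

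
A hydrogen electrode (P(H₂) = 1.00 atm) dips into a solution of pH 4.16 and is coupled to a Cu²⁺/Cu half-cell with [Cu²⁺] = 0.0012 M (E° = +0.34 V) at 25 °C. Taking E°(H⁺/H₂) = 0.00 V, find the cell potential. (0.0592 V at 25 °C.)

The Cu²⁺/Cu couple is the cathode, so E°_cell = 0.34 V; n = 2.
[H⁺] = 10^(−4.16) = 6.9 × 10^-5 M, and Q = [H⁺]^2 / ([Cu²⁺]·P(H₂)) = 3.99 × 10^-6.
E = E° − (0.0592/2) log Q = 0.34 − (0.0592/2)(-5.399) = 0.500 V.

0.50 V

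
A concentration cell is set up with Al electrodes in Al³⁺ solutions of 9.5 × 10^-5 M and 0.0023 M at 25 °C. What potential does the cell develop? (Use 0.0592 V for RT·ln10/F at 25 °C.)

Both half-cells are Al³⁺/Al, so E°_cell = 0. The concentrated side is the cathode; the cell reaction moves Al³⁺ from high to low concentration with n = 3.
Q = [Al³⁺]_dilute/[Al³⁺]_conc = 9.5 × 10^-5/0.0023 = 0.0413.
E = 0 − (0.0592/3) log Q = −(0.0592/3)(-1.384) = 0.0273 V.

0.027 V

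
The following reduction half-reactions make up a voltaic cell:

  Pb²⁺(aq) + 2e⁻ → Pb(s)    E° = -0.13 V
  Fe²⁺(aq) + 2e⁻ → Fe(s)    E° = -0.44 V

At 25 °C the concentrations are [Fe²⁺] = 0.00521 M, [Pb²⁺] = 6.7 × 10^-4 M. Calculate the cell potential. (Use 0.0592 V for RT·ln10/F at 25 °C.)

The Pb²⁺/Pb couple has the higher reduction potential and acts as the cathode, so E°_cell = -0.13 − (-0.44) = 0.31 V.
Balancing electrons gives n = 2; the reaction quotient is Q = [Fe²⁺]/[Pb²⁺] = 7.78.
At 25 °C, E = E° − (0.0592/n) log Q = 0.31 − (0.0592/2)(0.891) = 0.310 − 0.026 = 0.284 V.

0.284 V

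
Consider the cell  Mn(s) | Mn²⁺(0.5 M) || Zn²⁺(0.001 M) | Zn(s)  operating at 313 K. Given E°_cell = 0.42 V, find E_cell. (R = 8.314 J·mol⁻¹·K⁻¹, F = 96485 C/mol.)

0.336 V

Balancing electrons gives n = 2; the reaction quotient is Q = [Mn²⁺]/[Zn²⁺] = 500.
E = E° − (RT/nF) ln Q = 0.42 − (8.314×313)/(2×96485) × (6.215) = 0.420 − 0.084 = 0.336 V.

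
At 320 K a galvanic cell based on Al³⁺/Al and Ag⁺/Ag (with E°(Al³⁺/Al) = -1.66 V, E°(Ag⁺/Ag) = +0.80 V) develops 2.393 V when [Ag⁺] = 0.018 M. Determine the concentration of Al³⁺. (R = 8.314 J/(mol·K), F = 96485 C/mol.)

0.0085 M

From the Nernst equation, ln Q = nF(E° − E)/RT = 3×96485×(2.46 − 2.393)/(8.314×320) = 7.289, so Q = 1460.
With Q = [Al³⁺]/[Ag⁺]^3 and the known concentrations, [Al³⁺] in the numerator gives [Al³⁺] = 0.0085 M.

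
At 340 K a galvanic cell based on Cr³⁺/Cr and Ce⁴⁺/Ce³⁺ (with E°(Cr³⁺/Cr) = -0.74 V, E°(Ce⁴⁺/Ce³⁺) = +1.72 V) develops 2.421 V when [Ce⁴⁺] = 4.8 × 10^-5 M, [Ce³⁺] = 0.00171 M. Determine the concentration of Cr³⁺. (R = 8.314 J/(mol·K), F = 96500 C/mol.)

0.0012 M

From the Nernst equation, ln Q = nF(E° − E)/RT = 3×96500×(2.46 − 2.421)/(8.314×340) = 3.994, so Q = 54.3.
With Q = [Cr³⁺]·[Ce³⁺]^3/[Ce⁴⁺]^3 and the known concentrations, [Cr³⁺] in the numerator gives [Cr³⁺] = 0.0012 M.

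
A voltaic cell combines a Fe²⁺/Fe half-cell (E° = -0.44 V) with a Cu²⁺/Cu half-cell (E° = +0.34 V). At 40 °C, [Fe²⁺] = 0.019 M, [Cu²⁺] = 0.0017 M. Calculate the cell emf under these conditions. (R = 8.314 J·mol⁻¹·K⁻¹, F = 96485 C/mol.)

The Cu²⁺/Cu couple has the higher reduction potential and acts as the cathode, so E°_cell = +0.34 − (-0.44) = 0.78 V.
Balancing electrons gives n = 2; the reaction quotient is Q = [Fe²⁺]/[Cu²⁺] = 11.2.
E = E° − (RT/nF) ln Q = 0.78 − (8.314×313)/(2×96485) × (2.414) = 0.780 − 0.033 = 0.747 V.

0.747 V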